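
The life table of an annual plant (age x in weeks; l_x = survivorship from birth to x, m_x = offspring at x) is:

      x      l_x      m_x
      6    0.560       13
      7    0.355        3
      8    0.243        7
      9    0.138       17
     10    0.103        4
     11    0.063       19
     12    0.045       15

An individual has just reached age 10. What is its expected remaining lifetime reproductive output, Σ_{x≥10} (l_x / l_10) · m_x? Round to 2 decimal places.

l_10 = 0.103. Conditional survival from age 10 to x is l_x / l_10.
  x=10: (0.103/0.103) × 4 = 4.0000
  x=11: (0.063/0.103) × 19 = 11.6214
  x=12: (0.045/0.103) × 15 = 6.5534
Sum = 4.0000 + 11.6214 + 6.5534 = 22.1748

22.17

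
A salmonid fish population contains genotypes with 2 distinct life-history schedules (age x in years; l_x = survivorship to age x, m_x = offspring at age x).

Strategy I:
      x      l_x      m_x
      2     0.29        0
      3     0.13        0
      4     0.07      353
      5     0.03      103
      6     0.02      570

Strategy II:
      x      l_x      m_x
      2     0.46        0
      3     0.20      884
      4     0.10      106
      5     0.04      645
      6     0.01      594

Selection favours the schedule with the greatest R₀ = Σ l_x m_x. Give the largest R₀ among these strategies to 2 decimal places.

219.14

Strategy I: R₀ = 0.29×0 + 0.13×0 + 0.07×353 + 0.03×103 + 0.02×570 = 39.2000
Strategy II: R₀ = 0.46×0 + 0.20×884 + 0.10×106 + 0.04×645 + 0.01×594 = 219.1400
Highest R₀: strategy II with 219.1400.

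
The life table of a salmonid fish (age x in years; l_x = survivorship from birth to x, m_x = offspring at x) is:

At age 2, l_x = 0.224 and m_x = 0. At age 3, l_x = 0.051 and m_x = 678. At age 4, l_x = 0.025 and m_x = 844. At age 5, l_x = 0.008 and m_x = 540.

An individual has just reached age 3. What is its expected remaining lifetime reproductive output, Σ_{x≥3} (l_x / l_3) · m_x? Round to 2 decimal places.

l_3 = 0.051. Conditional survival from age 3 to x is l_x / l_3.
  x=3: (0.051/0.051) × 678 = 678.0000
  x=4: (0.025/0.051) × 844 = 413.7255
  x=5: (0.008/0.051) × 540 = 84.7059
Sum = 678.0000 + 413.7255 + 84.7059 = 1176.4314

1176.43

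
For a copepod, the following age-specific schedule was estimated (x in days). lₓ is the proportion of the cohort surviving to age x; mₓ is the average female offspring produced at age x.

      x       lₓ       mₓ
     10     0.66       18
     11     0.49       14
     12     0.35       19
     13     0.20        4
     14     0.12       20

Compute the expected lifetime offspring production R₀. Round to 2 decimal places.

R₀ = Σ lₓ mₓ:
  age 10: 0.66 × 18 = 11.8800
  age 11: 0.49 × 14 = 6.8600
  age 12: 0.35 × 19 = 6.6500
  age 13: 0.20 × 4 = 0.8000
  age 14: 0.12 × 20 = 2.4000
R₀ = 11.8800 + 6.8600 + 6.6500 + 0.8000 + 2.4000 = 28.5900

28.59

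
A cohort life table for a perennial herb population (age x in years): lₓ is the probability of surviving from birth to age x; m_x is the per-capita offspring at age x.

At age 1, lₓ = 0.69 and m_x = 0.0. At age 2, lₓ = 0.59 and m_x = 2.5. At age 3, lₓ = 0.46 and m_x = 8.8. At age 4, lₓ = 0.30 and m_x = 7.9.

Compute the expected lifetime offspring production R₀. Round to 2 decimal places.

R₀ = Σ lₓ m_x:
  age 1: 0.69 × 0.0 = 0.0000
  age 2: 0.59 × 2.5 = 1.4750
  age 3: 0.46 × 8.8 = 4.0480
  age 4: 0.30 × 7.9 = 2.3700
R₀ = 0.0000 + 1.4750 + 4.0480 + 2.3700 = 7.8930

7.89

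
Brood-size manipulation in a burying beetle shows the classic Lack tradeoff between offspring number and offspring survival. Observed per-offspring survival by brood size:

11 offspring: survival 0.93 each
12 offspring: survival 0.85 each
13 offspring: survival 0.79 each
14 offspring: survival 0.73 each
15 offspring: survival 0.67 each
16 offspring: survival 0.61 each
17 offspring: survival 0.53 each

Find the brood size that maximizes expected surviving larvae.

13

Expected surviving larvae = c × s(c):
  c=11: 11 × 0.93 = 10.230
  c=12: 12 × 0.85 = 10.200
  c=13: 13 × 0.79 = 10.270
  c=14: 14 × 0.73 = 10.220
  c=15: 15 × 0.67 = 10.050
  c=16: 16 × 0.61 = 9.760
  c=17: 17 × 0.53 = 9.010
Maximum at c = 13 (10.270 surviving larvae).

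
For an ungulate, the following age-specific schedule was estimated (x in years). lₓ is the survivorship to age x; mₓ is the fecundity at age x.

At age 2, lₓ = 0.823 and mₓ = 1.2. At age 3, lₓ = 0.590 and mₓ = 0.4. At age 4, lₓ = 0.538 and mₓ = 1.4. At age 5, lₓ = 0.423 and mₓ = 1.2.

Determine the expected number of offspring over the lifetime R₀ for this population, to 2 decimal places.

R₀ = Σ lₓ mₓ:
  age 2: 0.823 × 1.2 = 0.9876
  age 3: 0.590 × 0.4 = 0.2360
  age 4: 0.538 × 1.4 = 0.7532
  age 5: 0.423 × 1.2 = 0.5076
R₀ = 0.9876 + 0.2360 + 0.7532 + 0.5076 = 2.4844

2.48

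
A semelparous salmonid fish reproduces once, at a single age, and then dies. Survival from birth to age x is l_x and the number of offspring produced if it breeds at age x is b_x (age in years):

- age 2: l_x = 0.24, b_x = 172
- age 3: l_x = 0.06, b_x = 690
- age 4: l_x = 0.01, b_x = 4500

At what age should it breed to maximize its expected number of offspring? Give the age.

4

Expected offspring if breeding at age x = l_x × b_x:
  age 2: 0.24 × 172 = 41.280
  age 3: 0.06 × 690 = 41.400
  age 4: 0.01 × 4500 = 45.000
Maximum at age 4 (45.000).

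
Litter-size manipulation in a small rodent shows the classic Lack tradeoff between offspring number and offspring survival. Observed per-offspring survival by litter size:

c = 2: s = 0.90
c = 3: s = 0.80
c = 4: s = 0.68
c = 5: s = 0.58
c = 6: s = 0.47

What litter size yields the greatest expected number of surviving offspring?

Expected surviving offspring = c × s(c):
  c=2: 2 × 0.90 = 1.800
  c=3: 3 × 0.80 = 2.400
  c=4: 4 × 0.68 = 2.720
  c=5: 5 × 0.58 = 2.900
  c=6: 6 × 0.47 = 2.820
Maximum at c = 5 (2.900 surviving offspring).

5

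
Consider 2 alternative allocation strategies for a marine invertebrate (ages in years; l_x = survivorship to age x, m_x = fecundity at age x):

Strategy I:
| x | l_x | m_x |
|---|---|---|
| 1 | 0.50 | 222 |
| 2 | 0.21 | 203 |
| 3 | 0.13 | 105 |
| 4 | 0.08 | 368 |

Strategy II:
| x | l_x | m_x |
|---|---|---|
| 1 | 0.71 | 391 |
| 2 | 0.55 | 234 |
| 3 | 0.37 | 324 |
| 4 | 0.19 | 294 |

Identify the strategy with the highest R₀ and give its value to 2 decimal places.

582.05

Strategy I: R₀ = 0.50×222 + 0.21×203 + 0.13×105 + 0.08×368 = 196.7200
Strategy II: R₀ = 0.71×391 + 0.55×234 + 0.37×324 + 0.19×294 = 582.0500
Highest R₀: strategy II with 582.0500.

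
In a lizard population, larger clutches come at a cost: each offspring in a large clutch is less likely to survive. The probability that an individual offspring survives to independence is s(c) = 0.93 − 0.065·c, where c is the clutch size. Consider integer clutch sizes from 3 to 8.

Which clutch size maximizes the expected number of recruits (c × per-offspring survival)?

Expected recruits = c × s(c):
  c=3: 3 × 0.735 = 2.205
  c=4: 4 × 0.670 = 2.680
  c=5: 5 × 0.605 = 3.025
  c=6: 6 × 0.540 = 3.240
  c=7: 7 × 0.475 = 3.325
  c=8: 8 × 0.410 = 3.280
Maximum at c = 7 (3.325 recruits).

7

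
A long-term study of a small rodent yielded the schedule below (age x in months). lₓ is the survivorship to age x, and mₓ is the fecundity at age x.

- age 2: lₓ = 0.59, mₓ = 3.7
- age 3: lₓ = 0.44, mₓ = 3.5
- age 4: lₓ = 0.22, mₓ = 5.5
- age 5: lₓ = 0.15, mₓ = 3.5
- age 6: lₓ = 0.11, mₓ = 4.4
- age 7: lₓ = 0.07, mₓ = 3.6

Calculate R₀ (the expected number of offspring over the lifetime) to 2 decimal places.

6.19

R₀ = Σ lₓ mₓ:
  age 2: 0.59 × 3.7 = 2.1830
  age 3: 0.44 × 3.5 = 1.5400
  age 4: 0.22 × 5.5 = 1.2100
  age 5: 0.15 × 3.5 = 0.5250
  age 6: 0.11 × 4.4 = 0.4840
  age 7: 0.07 × 3.6 = 0.2520
R₀ = 2.1830 + 1.5400 + 1.2100 + 0.5250 + 0.4840 + 0.2520 = 6.1940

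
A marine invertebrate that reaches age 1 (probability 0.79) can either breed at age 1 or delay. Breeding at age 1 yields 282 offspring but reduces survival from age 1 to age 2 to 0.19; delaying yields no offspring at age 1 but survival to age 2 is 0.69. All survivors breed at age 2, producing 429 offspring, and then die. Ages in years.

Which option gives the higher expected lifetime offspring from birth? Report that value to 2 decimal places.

breed at age 1: R₀ = 0.79 × (282 + 0.19 × 429) = 0.79 × 363.5100 = 287.1729
delay to age 2: R₀ = 0.79 × (0.69 × 429) = 0.79 × 296.0100 = 233.8479
Higher: breed at age 1 (287.1729).

287.17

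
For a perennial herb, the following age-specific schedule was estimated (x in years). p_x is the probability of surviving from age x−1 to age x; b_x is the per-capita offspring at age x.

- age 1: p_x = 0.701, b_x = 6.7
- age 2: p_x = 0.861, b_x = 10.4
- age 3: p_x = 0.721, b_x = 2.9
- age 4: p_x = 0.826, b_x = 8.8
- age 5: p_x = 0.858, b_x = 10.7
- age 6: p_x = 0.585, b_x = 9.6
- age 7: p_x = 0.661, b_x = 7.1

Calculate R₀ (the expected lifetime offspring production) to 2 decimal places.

21.28

Survivorship from birth: l_x = p_1·p_2·…·p_x.
  l_1 = 0.70100
  l_2 = 0.60356
  l_3 = 0.43517
  l_4 = 0.35945
  l_5 = 0.30841
  l_6 = 0.18042
  l_7 = 0.11926
R₀ = Σ l_x b_x:
  age 1: 0.70100 × 6.7 = 4.6967
  age 2: 0.60356 × 10.4 = 6.2770
  age 3: 0.43517 × 2.9 = 1.2620
  age 4: 0.35945 × 8.8 = 3.1632
  age 5: 0.30841 × 10.7 = 3.3000
  age 6: 0.18042 × 9.6 = 1.7320
  age 7: 0.11926 × 7.1 = 0.8467
R₀ = 4.6967 + 6.2770 + 1.2620 + 3.1632 + 3.3000 + 1.7320 + 0.8467 = 21.2776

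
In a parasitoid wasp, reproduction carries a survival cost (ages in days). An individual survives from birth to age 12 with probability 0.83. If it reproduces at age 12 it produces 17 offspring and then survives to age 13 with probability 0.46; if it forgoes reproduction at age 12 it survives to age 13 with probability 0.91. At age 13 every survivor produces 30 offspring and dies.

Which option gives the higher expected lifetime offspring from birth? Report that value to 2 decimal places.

breed at age 12: R₀ = 0.83 × (17 + 0.46 × 30) = 0.83 × 30.8000 = 25.5640
delay to age 13: R₀ = 0.83 × (0.91 × 30) = 0.83 × 27.3000 = 22.6590
Higher: breed at age 12 (25.5640).

25.56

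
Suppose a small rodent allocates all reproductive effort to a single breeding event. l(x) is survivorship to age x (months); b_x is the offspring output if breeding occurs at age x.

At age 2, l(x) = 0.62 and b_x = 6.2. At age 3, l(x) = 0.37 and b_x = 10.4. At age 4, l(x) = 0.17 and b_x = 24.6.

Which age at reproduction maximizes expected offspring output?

4

Expected offspring if breeding at age x = l(x) × b_x:
  age 2: 0.62 × 6.2 = 3.844
  age 3: 0.37 × 10.4 = 3.848
  age 4: 0.17 × 24.6 = 4.182
Maximum at age 4 (4.182).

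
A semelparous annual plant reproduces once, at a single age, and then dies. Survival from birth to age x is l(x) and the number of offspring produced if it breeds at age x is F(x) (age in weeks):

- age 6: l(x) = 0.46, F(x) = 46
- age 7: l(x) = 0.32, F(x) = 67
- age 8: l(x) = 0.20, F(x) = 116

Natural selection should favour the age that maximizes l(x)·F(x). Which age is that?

8

Expected offspring if breeding at age x = l(x) × F(x):
  age 6: 0.46 × 46 = 21.160
  age 7: 0.32 × 67 = 21.440
  age 8: 0.20 × 116 = 23.200
Maximum at age 8 (23.200).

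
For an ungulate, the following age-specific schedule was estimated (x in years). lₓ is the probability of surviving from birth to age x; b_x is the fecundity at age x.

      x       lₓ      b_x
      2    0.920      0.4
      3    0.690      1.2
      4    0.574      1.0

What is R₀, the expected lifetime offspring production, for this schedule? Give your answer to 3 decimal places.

R₀ = Σ lₓ b_x:
  age 2: 0.920 × 0.4 = 0.3680
  age 3: 0.690 × 1.2 = 0.8280
  age 4: 0.574 × 1.0 = 0.5740
R₀ = 0.3680 + 0.8280 + 0.5740 = 1.7700

1.770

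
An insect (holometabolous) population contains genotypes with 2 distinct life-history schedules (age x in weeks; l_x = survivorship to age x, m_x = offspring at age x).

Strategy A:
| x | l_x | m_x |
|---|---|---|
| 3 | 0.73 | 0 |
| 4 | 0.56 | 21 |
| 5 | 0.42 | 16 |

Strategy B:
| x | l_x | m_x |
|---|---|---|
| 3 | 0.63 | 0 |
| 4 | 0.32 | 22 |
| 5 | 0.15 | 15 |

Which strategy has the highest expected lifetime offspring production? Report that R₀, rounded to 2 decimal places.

Strategy A: R₀ = 0.73×0 + 0.56×21 + 0.42×16 = 18.4800
Strategy B: R₀ = 0.63×0 + 0.32×22 + 0.15×15 = 9.2900
Highest R₀: strategy A with 18.4800.

18.48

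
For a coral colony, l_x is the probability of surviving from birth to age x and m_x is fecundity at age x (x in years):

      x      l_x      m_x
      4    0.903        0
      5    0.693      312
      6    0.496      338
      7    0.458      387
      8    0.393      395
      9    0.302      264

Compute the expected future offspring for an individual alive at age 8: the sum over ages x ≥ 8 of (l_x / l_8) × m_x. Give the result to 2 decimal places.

597.87

l_8 = 0.393. Conditional survival from age 8 to x is l_x / l_8.
  x=8: (0.393/0.393) × 395 = 395.0000
  x=9: (0.302/0.393) × 264 = 202.8702
Sum = 395.0000 + 202.8702 = 597.8702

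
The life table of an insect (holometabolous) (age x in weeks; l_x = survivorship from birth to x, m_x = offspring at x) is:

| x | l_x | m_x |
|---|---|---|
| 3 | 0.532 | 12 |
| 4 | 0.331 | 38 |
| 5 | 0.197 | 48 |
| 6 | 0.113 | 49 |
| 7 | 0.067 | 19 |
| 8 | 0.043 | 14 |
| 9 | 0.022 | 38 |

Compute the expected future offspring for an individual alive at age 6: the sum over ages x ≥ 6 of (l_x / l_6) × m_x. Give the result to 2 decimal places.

72.99

l_6 = 0.113. Conditional survival from age 6 to x is l_x / l_6.
  x=6: (0.113/0.113) × 49 = 49.0000
  x=7: (0.067/0.113) × 19 = 11.2655
  x=8: (0.043/0.113) × 14 = 5.3274
  x=9: (0.022/0.113) × 38 = 7.3982
Sum = 49.0000 + 11.2655 + 5.3274 + 7.3982 = 72.9912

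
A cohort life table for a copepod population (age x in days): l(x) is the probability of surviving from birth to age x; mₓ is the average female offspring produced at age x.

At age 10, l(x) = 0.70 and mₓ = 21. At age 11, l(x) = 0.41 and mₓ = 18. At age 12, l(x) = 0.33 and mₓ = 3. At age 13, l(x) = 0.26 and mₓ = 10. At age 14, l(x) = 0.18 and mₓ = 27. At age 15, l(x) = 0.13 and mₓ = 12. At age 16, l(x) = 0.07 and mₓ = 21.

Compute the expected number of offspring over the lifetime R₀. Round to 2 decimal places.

33.56

R₀ = Σ l(x) mₓ:
  age 10: 0.70 × 21 = 14.7000
  age 11: 0.41 × 18 = 7.3800
  age 12: 0.33 × 3 = 0.9900
  age 13: 0.26 × 10 = 2.6000
  age 14: 0.18 × 27 = 4.8600
  age 15: 0.13 × 12 = 1.5600
  age 16: 0.07 × 21 = 1.4700
R₀ = 14.7000 + 7.3800 + 0.9900 + 2.6000 + 4.8600 + 1.5600 + 1.4700 = 33.5600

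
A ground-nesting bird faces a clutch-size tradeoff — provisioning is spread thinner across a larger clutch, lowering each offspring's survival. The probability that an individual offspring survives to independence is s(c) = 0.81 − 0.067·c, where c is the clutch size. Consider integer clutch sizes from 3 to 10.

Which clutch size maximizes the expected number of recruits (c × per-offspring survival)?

Expected recruits = c × s(c):
  c=3: 3 × 0.609 = 1.827
  c=4: 4 × 0.542 = 2.168
  c=5: 5 × 0.475 = 2.375
  c=6: 6 × 0.408 = 2.448
  c=7: 7 × 0.341 = 2.387
  c=8: 8 × 0.274 = 2.192
  c=9: 9 × 0.207 = 1.863
  c=10: 10 × 0.140 = 1.400
Maximum at c = 6 (2.448 recruits).

6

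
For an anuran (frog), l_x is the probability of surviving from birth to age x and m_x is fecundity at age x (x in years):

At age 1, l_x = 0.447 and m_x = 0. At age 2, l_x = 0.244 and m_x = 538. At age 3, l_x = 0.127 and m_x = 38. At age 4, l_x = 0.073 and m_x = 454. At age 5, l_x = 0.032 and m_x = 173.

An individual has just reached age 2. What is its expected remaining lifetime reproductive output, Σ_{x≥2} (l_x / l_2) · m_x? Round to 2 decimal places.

716.30

l_2 = 0.244. Conditional survival from age 2 to x is l_x / l_2.
  x=2: (0.244/0.244) × 538 = 538.0000
  x=3: (0.127/0.244) × 38 = 19.7787
  x=4: (0.073/0.244) × 454 = 135.8279
  x=5: (0.032/0.244) × 173 = 22.6885
Sum = 538.0000 + 19.7787 + 135.8279 + 22.6885 = 716.2951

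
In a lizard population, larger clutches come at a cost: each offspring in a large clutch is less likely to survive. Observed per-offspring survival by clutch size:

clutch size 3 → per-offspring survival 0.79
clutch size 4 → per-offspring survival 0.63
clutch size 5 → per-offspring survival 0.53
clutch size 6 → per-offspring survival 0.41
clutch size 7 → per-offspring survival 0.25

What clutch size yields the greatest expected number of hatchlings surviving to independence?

Expected hatchlings surviving to independence = c × s(c):
  c=3: 3 × 0.79 = 2.370
  c=4: 4 × 0.63 = 2.520
  c=5: 5 × 0.53 = 2.650
  c=6: 6 × 0.41 = 2.460
  c=7: 7 × 0.25 = 1.750
Maximum at c = 5 (2.650 hatchlings surviving to independence).

5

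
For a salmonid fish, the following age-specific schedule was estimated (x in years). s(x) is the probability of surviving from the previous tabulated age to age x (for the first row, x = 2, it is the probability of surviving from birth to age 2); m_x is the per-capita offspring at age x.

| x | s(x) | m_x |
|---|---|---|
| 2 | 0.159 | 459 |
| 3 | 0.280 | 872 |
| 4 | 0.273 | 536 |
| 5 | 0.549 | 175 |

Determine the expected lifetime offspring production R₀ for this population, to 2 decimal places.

Survivorship from birth: l_x = s_2·s_3·…·s_x.
  l_2 = 0.15900
  l_3 = 0.04452
  l_4 = 0.01215
  l_5 = 0.00667
R₀ = Σ l_x m_x:
  age 2: 0.15900 × 459 = 72.9810
  age 3: 0.04452 × 872 = 38.8214
  age 4: 0.01215 × 536 = 6.5124
  age 5: 0.00667 × 175 = 1.1672
R₀ = 72.9810 + 38.8214 + 6.5124 + 1.1672 = 119.4821

119.48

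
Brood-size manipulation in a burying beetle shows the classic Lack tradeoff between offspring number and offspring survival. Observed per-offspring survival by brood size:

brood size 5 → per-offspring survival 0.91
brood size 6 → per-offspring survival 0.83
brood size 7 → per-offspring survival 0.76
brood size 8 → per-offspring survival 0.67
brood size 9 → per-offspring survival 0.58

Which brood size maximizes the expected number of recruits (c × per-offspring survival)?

Expected recruits = c × s(c):
  c=5: 5 × 0.91 = 4.550
  c=6: 6 × 0.83 = 4.980
  c=7: 7 × 0.76 = 5.320
  c=8: 8 × 0.67 = 5.360
  c=9: 9 × 0.58 = 5.220
Maximum at c = 8 (5.360 recruits).

8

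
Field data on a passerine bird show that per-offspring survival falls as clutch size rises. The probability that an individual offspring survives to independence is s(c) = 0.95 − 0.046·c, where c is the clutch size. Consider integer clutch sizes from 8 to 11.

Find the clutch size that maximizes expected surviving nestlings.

10

Expected surviving nestlings = c × s(c):
  c=8: 8 × 0.582 = 4.656
  c=9: 9 × 0.536 = 4.824
  c=10: 10 × 0.490 = 4.900
  c=11: 11 × 0.444 = 4.884
Maximum at c = 10 (4.900 surviving nestlings).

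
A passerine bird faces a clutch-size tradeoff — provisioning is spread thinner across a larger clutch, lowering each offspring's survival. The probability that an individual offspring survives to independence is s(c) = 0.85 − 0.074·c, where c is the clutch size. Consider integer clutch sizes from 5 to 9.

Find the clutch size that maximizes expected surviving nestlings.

6

Expected surviving nestlings = c × s(c):
  c=5: 5 × 0.480 = 2.400
  c=6: 6 × 0.406 = 2.436
  c=7: 7 × 0.332 = 2.324
  c=8: 8 × 0.258 = 2.064
  c=9: 9 × 0.184 = 1.656
Maximum at c = 6 (2.436 surviving nestlings).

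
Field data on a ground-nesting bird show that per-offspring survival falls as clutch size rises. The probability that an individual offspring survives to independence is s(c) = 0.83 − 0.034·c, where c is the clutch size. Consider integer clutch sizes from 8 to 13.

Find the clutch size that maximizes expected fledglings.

12

Expected fledglings = c × s(c):
  c=8: 8 × 0.558 = 4.464
  c=9: 9 × 0.524 = 4.716
  c=10: 10 × 0.490 = 4.900
  c=11: 11 × 0.456 = 5.016
  c=12: 12 × 0.422 = 5.064
  c=13: 13 × 0.388 = 5.044
Maximum at c = 12 (5.064 fledglings).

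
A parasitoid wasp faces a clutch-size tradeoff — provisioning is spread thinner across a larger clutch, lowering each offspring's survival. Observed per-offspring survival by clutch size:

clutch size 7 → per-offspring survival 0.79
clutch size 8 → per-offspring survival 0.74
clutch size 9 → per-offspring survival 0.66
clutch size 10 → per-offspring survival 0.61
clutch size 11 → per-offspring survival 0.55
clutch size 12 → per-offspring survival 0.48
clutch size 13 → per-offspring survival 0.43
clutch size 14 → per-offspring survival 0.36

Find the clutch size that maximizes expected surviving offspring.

Expected surviving offspring = c × s(c):
  c=7: 7 × 0.79 = 5.530
  c=8: 8 × 0.74 = 5.920
  c=9: 9 × 0.66 = 5.940
  c=10: 10 × 0.61 = 6.100
  c=11: 11 × 0.55 = 6.050
  c=12: 12 × 0.48 = 5.760
  c=13: 13 × 0.43 = 5.590
  c=14: 14 × 0.36 = 5.040
Maximum at c = 10 (6.100 surviving offspring).

10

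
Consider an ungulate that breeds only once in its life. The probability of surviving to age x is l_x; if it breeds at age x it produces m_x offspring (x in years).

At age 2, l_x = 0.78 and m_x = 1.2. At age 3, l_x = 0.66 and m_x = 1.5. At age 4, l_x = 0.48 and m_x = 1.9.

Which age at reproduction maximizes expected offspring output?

3

Expected offspring if breeding at age x = l_x × m_x:
  age 2: 0.78 × 1.2 = 0.936
  age 3: 0.66 × 1.5 = 0.990
  age 4: 0.48 × 1.9 = 0.912
Maximum at age 3 (0.990).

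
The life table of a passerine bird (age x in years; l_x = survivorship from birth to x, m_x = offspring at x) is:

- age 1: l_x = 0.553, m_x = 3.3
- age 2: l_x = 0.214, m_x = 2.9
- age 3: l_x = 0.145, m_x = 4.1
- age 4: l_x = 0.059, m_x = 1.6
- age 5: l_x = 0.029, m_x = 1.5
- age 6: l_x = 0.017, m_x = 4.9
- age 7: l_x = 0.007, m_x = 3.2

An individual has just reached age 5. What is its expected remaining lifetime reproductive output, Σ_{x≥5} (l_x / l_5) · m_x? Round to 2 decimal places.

l_5 = 0.029. Conditional survival from age 5 to x is l_x / l_5.
  x=5: (0.029/0.029) × 1.5 = 1.5000
  x=6: (0.017/0.029) × 4.9 = 2.8724
  x=7: (0.007/0.029) × 3.2 = 0.7724
Sum = 1.5000 + 2.8724 + 0.7724 = 5.1448

5.14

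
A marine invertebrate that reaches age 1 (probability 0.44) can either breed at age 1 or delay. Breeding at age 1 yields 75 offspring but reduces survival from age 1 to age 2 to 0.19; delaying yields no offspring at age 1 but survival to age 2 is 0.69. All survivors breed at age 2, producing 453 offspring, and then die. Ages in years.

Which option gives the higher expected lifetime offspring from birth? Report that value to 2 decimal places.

breed at age 1: R₀ = 0.44 × (75 + 0.19 × 453) = 0.44 × 161.0700 = 70.8708
delay to age 2: R₀ = 0.44 × (0.69 × 453) = 0.44 × 312.5700 = 137.5308
Higher: delay to age 2 (137.5308).

137.53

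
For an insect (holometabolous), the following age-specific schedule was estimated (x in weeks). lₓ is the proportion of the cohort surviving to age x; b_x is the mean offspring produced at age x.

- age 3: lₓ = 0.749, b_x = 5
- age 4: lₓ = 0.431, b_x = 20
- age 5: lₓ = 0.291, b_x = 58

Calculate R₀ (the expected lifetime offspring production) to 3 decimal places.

29.243

R₀ = Σ lₓ b_x:
  age 3: 0.749 × 5 = 3.7450
  age 4: 0.431 × 20 = 8.6200
  age 5: 0.291 × 58 = 16.8780
R₀ = 3.7450 + 8.6200 + 16.8780 = 29.2430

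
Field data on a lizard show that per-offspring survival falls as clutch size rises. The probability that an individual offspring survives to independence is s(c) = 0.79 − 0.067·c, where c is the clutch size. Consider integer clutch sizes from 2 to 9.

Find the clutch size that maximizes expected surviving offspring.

Expected surviving offspring = c × s(c):
  c=2: 2 × 0.656 = 1.312
  c=3: 3 × 0.589 = 1.767
  c=4: 4 × 0.522 = 2.088
  c=5: 5 × 0.455 = 2.275
  c=6: 6 × 0.388 = 2.328
  c=7: 7 × 0.321 = 2.247
  c=8: 8 × 0.254 = 2.032
  c=9: 9 × 0.187 = 1.683
Maximum at c = 6 (2.328 surviving offspring).

6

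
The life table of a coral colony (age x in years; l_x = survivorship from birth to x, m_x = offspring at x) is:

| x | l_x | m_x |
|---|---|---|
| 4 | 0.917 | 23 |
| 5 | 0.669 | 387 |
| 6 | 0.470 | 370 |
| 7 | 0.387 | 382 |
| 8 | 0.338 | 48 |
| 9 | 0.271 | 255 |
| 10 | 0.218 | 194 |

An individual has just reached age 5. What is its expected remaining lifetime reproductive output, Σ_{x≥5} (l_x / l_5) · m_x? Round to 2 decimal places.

1058.68

l_5 = 0.669. Conditional survival from age 5 to x is l_x / l_5.
  x=5: (0.669/0.669) × 387 = 387.0000
  x=6: (0.470/0.669) × 370 = 259.9402
  x=7: (0.387/0.669) × 382 = 220.9776
  x=8: (0.338/0.669) × 48 = 24.2511
  x=9: (0.271/0.669) × 255 = 103.2960
  x=10: (0.218/0.669) × 194 = 63.2167
Sum = 387.0000 + 259.9402 + 220.9776 + 24.2511 + 103.2960 + 63.2167 = 1058.6816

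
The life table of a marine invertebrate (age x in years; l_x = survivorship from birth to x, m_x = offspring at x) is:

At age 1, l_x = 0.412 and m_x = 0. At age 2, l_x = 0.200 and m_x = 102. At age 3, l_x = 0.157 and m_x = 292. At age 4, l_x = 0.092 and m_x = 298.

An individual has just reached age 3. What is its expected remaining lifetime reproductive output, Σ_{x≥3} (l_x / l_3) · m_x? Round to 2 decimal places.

466.62

l_3 = 0.157. Conditional survival from age 3 to x is l_x / l_3.
  x=3: (0.157/0.157) × 292 = 292.0000
  x=4: (0.092/0.157) × 298 = 174.6242
Sum = 292.0000 + 174.6242 = 466.6242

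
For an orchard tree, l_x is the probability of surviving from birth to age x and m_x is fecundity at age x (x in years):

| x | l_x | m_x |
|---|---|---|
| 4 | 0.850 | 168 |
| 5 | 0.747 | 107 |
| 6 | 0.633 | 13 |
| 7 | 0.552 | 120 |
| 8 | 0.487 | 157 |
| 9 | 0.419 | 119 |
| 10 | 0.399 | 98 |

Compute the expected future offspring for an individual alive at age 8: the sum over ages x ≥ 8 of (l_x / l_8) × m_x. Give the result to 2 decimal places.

l_8 = 0.487. Conditional survival from age 8 to x is l_x / l_8.
  x=8: (0.487/0.487) × 157 = 157.0000
  x=9: (0.419/0.487) × 119 = 102.3840
  x=10: (0.399/0.487) × 98 = 80.2916
Sum = 157.0000 + 102.3840 + 80.2916 = 339.6756

339.68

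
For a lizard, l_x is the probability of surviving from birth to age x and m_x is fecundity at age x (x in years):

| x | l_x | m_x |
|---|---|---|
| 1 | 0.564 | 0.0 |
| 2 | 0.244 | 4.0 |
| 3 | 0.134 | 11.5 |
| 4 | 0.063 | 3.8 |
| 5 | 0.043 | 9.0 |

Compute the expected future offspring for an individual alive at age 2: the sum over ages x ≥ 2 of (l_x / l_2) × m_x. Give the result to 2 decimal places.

l_2 = 0.244. Conditional survival from age 2 to x is l_x / l_2.
  x=2: (0.244/0.244) × 4.0 = 4.0000
  x=3: (0.134/0.244) × 11.5 = 6.3156
  x=4: (0.063/0.244) × 3.8 = 0.9811
  x=5: (0.043/0.244) × 9.0 = 1.5861
Sum = 4.0000 + 6.3156 + 0.9811 + 1.5861 = 12.8828

12.88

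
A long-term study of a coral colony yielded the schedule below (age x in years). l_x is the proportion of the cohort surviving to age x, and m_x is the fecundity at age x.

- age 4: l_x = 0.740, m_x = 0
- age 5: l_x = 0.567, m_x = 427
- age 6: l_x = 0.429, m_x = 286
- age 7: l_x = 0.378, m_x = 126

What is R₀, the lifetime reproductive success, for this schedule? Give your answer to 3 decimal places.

412.431

R₀ = Σ l_x m_x:
  age 4: 0.740 × 0 = 0.0000
  age 5: 0.567 × 427 = 242.1090
  age 6: 0.429 × 286 = 122.6940
  age 7: 0.378 × 126 = 47.6280
R₀ = 0.0000 + 242.1090 + 122.6940 + 47.6280 = 412.4310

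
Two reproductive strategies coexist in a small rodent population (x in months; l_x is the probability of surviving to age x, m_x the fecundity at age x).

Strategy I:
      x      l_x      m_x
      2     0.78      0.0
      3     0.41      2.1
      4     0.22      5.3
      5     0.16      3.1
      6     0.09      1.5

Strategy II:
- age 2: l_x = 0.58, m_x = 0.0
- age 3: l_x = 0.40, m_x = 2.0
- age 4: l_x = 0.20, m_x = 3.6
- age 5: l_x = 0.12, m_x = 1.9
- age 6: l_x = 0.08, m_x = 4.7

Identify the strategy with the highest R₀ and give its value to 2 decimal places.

Strategy I: R₀ = 0.78×0.0 + 0.41×2.1 + 0.22×5.3 + 0.16×3.1 + 0.09×1.5 = 2.6580
Strategy II: R₀ = 0.58×0.0 + 0.40×2.0 + 0.20×3.6 + 0.12×1.9 + 0.08×4.7 = 2.1240
Highest R₀: strategy I with 2.6580.

2.66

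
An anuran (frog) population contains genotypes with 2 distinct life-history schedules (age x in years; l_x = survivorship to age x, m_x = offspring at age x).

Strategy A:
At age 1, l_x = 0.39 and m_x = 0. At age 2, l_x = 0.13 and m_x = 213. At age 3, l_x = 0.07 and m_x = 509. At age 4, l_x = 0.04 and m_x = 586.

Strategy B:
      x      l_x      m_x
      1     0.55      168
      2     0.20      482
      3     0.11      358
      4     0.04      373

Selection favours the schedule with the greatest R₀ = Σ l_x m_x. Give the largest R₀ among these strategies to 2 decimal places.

Strategy A: R₀ = 0.39×0 + 0.13×213 + 0.07×509 + 0.04×586 = 86.7600
Strategy B: R₀ = 0.55×168 + 0.20×482 + 0.11×358 + 0.04×373 = 243.1000
Highest R₀: strategy B with 243.1000.

243.10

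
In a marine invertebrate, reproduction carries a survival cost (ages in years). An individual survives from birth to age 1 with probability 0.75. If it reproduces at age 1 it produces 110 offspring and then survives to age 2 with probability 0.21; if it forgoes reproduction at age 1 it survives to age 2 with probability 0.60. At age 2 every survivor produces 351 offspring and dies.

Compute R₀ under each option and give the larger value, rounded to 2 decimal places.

breed at age 1: R₀ = 0.75 × (110 + 0.21 × 351) = 0.75 × 183.7100 = 137.7825
delay to age 2: R₀ = 0.75 × (0.60 × 351) = 0.75 × 210.6000 = 157.9500
Higher: delay to age 2 (157.9500).

157.95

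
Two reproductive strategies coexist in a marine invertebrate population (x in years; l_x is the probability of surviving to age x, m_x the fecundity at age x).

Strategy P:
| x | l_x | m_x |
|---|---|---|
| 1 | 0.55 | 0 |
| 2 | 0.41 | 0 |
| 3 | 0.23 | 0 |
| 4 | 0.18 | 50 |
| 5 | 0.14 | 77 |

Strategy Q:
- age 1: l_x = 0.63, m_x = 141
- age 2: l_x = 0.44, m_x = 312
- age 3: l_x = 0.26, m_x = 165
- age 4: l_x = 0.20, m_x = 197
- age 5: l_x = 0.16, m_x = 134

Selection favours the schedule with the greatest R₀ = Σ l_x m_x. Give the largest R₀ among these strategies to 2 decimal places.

Strategy P: R₀ = 0.55×0 + 0.41×0 + 0.23×0 + 0.18×50 + 0.14×77 = 19.7800
Strategy Q: R₀ = 0.63×141 + 0.44×312 + 0.26×165 + 0.20×197 + 0.16×134 = 329.8500
Highest R₀: strategy Q with 329.8500.

329.85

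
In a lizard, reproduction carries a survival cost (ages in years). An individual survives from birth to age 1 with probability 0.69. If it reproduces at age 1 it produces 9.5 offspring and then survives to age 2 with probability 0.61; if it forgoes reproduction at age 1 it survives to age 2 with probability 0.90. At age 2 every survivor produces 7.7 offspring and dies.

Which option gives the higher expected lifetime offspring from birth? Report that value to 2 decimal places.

breed at age 1: R₀ = 0.69 × (9.5 + 0.61 × 7.7) = 0.69 × 14.1970 = 9.7959
delay to age 2: R₀ = 0.69 × (0.90 × 7.7) = 0.69 × 6.9300 = 4.7817
Higher: breed at age 1 (9.7959).

9.80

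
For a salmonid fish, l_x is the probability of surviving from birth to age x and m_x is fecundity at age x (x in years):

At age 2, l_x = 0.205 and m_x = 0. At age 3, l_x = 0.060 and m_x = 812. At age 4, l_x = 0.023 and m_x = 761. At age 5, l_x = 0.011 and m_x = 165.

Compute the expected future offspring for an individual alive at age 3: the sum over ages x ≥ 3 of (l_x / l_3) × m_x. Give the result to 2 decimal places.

l_3 = 0.060. Conditional survival from age 3 to x is l_x / l_3.
  x=3: (0.060/0.060) × 812 = 812.0000
  x=4: (0.023/0.060) × 761 = 291.7167
  x=5: (0.011/0.060) × 165 = 30.2500
Sum = 812.0000 + 291.7167 + 30.2500 = 1133.9667

1133.97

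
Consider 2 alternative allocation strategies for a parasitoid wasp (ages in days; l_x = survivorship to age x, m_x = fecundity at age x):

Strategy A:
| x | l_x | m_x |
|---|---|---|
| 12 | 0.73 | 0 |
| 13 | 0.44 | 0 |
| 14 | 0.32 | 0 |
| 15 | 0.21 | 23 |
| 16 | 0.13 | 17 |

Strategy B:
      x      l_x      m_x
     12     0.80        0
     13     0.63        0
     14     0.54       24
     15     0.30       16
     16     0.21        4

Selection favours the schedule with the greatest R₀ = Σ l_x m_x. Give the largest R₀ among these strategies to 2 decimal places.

Strategy A: R₀ = 0.73×0 + 0.44×0 + 0.32×0 + 0.21×23 + 0.13×17 = 7.0400
Strategy B: R₀ = 0.80×0 + 0.63×0 + 0.54×24 + 0.30×16 + 0.21×4 = 18.6000
Highest R₀: strategy B with 18.6000.

18.60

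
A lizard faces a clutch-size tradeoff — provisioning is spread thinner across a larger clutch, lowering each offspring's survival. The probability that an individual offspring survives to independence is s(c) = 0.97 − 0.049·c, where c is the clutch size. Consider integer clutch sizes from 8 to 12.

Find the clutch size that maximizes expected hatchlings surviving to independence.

10

Expected hatchlings surviving to independence = c × s(c):
  c=8: 8 × 0.578 = 4.624
  c=9: 9 × 0.529 = 4.761
  c=10: 10 × 0.480 = 4.800
  c=11: 11 × 0.431 = 4.741
  c=12: 12 × 0.382 = 4.584
Maximum at c = 10 (4.800 hatchlings surviving to independence).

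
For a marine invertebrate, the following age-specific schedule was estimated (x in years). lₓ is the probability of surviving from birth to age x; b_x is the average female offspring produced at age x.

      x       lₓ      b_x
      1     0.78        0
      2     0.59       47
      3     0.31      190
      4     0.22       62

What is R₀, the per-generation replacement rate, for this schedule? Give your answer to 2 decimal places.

R₀ = Σ lₓ b_x:
  age 1: 0.78 × 0 = 0.0000
  age 2: 0.59 × 47 = 27.7300
  age 3: 0.31 × 190 = 58.9000
  age 4: 0.22 × 62 = 13.6400
R₀ = 0.0000 + 27.7300 + 58.9000 + 13.6400 = 100.2700

100.27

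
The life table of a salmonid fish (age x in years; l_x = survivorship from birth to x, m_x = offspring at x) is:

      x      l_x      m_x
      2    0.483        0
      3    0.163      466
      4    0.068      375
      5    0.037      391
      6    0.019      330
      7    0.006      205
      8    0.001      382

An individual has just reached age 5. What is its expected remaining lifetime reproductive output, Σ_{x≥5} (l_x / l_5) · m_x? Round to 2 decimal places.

604.03

l_5 = 0.037. Conditional survival from age 5 to x is l_x / l_5.
  x=5: (0.037/0.037) × 391 = 391.0000
  x=6: (0.019/0.037) × 330 = 169.4595
  x=7: (0.006/0.037) × 205 = 33.2432
  x=8: (0.001/0.037) × 382 = 10.3243
Sum = 391.0000 + 169.4595 + 33.2432 + 10.3243 = 604.0270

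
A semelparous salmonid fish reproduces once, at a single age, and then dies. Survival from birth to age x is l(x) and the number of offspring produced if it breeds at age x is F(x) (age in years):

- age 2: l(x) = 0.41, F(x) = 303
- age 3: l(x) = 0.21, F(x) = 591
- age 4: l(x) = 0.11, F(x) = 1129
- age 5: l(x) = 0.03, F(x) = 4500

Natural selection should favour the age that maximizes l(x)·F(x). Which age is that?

5

Expected offspring if breeding at age x = l(x) × F(x):
  age 2: 0.41 × 303 = 124.230
  age 3: 0.21 × 591 = 124.110
  age 4: 0.11 × 1129 = 124.190
  age 5: 0.03 × 4500 = 135.000
Maximum at age 5 (135.000).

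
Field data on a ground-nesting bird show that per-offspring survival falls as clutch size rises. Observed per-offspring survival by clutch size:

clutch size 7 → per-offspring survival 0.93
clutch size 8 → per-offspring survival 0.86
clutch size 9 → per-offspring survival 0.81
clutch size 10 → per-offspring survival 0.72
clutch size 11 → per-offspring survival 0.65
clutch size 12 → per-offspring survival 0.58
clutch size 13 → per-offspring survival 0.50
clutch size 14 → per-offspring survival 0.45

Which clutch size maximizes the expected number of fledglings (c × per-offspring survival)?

Expected fledglings = c × s(c):
  c=7: 7 × 0.93 = 6.510
  c=8: 8 × 0.86 = 6.880
  c=9: 9 × 0.81 = 7.290
  c=10: 10 × 0.72 = 7.200
  c=11: 11 × 0.65 = 7.150
  c=12: 12 × 0.58 = 6.960
  c=13: 13 × 0.50 = 6.500
  c=14: 14 × 0.45 = 6.300
Maximum at c = 9 (7.290 fledglings).

9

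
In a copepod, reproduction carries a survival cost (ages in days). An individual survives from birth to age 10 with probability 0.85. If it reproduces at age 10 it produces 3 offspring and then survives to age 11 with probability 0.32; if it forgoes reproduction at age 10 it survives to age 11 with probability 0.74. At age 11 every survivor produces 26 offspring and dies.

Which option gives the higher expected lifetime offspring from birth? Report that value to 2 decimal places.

breed at age 10: R₀ = 0.85 × (3 + 0.32 × 26) = 0.85 × 11.3200 = 9.6220
delay to age 11: R₀ = 0.85 × (0.74 × 26) = 0.85 × 19.2400 = 16.3540
Higher: delay to age 11 (16.3540).

16.35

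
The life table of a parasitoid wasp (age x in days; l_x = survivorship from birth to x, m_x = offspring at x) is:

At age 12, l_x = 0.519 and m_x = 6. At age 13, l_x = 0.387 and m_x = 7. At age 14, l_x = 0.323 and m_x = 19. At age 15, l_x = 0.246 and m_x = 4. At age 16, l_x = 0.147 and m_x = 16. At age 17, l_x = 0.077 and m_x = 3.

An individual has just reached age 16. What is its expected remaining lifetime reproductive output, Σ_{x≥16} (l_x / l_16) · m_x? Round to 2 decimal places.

l_16 = 0.147. Conditional survival from age 16 to x is l_x / l_16.
  x=16: (0.147/0.147) × 16 = 16.0000
  x=17: (0.077/0.147) × 3 = 1.5714
Sum = 16.0000 + 1.5714 = 17.5714

17.57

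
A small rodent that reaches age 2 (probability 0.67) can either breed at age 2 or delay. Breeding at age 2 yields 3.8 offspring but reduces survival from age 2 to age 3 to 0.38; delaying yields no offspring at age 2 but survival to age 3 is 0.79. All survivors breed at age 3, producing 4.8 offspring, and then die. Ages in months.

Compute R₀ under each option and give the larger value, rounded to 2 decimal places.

breed at age 2: R₀ = 0.67 × (3.8 + 0.38 × 4.8) = 0.67 × 5.6240 = 3.7681
delay to age 3: R₀ = 0.67 × (0.79 × 4.8) = 0.67 × 3.7920 = 2.5406
Higher: breed at age 2 (3.7681).

3.77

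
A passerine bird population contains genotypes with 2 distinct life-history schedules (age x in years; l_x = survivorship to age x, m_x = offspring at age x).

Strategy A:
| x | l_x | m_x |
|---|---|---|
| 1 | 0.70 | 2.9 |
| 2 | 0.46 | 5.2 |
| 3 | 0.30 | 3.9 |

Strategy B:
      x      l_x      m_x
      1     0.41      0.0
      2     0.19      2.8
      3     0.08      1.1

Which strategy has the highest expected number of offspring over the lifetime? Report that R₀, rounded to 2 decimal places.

Strategy A: R₀ = 0.70×2.9 + 0.46×5.2 + 0.30×3.9 = 5.5920
Strategy B: R₀ = 0.41×0.0 + 0.19×2.8 + 0.08×1.1 = 0.6200
Highest R₀: strategy A with 5.5920.

5.59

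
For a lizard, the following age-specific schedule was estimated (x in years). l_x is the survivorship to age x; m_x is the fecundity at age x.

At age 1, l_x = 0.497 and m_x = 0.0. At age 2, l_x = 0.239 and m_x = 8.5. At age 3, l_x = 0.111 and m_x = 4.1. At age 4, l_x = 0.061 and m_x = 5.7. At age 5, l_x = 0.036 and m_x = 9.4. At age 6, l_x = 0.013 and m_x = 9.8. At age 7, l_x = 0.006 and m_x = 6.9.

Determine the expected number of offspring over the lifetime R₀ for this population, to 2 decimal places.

R₀ = Σ l_x m_x:
  age 1: 0.497 × 0.0 = 0.0000
  age 2: 0.239 × 8.5 = 2.0315
  age 3: 0.111 × 4.1 = 0.4551
  age 4: 0.061 × 5.7 = 0.3477
  age 5: 0.036 × 9.4 = 0.3384
  age 6: 0.013 × 9.8 = 0.1274
  age 7: 0.006 × 6.9 = 0.0414
R₀ = 0.0000 + 2.0315 + 0.4551 + 0.3477 + 0.3384 + 0.1274 + 0.0414 = 3.3415

3.34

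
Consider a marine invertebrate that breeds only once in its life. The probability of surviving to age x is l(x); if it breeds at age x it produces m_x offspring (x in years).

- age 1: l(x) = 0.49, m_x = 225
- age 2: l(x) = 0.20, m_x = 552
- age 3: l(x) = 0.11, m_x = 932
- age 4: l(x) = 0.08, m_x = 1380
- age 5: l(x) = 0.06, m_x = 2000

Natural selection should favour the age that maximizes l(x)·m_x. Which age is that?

5

Expected offspring if breeding at age x = l(x) × m_x:
  age 1: 0.49 × 225 = 110.250
  age 2: 0.20 × 552 = 110.400
  age 3: 0.11 × 932 = 102.520
  age 4: 0.08 × 1380 = 110.400
  age 5: 0.06 × 2000 = 120.000
Maximum at age 5 (120.000).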